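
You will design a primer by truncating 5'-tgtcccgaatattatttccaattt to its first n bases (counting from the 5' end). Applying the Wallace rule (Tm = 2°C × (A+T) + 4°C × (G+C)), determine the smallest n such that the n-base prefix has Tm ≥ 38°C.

First 13 bases: TGTCCCGAATATT → Tm = 36°C (< 38°C)
First 14 bases: TGTCCCGAATATTA → Tm = 38°C (≥ 38°C)
Each additional base adds 2°C (A/T) or 4°C (G/C), so Tm is non-decreasing in n; n = 14 is the first length to reach 38°C.

n = 14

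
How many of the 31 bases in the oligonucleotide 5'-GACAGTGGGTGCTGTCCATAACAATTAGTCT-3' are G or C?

Counting bases: T=9, G=8, C=6, A=8
G+C = 8 + 6 = 14

14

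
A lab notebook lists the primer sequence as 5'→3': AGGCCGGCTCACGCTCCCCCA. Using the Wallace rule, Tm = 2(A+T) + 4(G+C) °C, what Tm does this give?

Scanning the sequence gives G=5, T=2, C=11, A=3.
AT pairs contribute 5, GC pairs contribute 16.
Tm = 2(5) + 4(16) = 10 + 64 = 74°C

74°C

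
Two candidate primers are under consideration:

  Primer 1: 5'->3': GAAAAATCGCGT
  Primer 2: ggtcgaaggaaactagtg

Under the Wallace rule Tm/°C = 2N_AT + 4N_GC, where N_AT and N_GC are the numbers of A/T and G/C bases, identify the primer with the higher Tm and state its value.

Primer 1: A+T=7, G+C=5 → Tm = 2(7)+4(5) = 34°C
Primer 2: A+T=9, G+C=9 → Tm = 2(9)+4(9) = 54°C
34°C vs 54°C → primer 2 is higher.

Primer 2, 54°C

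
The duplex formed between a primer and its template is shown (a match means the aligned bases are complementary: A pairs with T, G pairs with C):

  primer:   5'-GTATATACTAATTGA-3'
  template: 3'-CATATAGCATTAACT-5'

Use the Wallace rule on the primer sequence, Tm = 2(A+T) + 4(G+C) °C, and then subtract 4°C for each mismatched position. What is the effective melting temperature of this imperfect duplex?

28°C

Primer base counts: A=6, T=6, G=2, C=1 → A+T=12, G+C=3
Perfect-match Tm = 2(12) + 4(3) = 24 + 12 = 36°C
Mismatches (positions where the bases are not complementary): 2 (at positions 7, 8)
Effective Tm = 36 − 2×4 = 36 − 8 = 28°C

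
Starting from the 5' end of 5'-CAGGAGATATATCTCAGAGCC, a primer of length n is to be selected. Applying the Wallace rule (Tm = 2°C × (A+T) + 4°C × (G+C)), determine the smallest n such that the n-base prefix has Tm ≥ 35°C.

n = 13

First 12 bases: CAGGAGATATAT → Tm = 32°C (< 35°C)
First 13 bases: CAGGAGATATATC → Tm = 36°C (≥ 35°C)
Each additional base adds 2°C (A/T) or 4°C (G/C), so Tm is non-decreasing in n; n = 13 is the first length to reach 35°C.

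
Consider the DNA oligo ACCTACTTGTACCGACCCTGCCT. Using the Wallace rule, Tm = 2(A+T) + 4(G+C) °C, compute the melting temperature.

Base counts: A=4, T=6, C=10, G=3
So N_AT = 10 and N_GC = 13.
Tm = 4·13 + 2·10 = 52 + 20 = 72°C

72°C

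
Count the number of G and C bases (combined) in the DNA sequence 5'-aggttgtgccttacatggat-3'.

9

C=3, A=4, G=6, T=7
G+C = 6 + 3 = 9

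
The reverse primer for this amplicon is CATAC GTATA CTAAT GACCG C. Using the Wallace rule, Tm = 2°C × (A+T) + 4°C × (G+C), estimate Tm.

Base counts: C=6, G=3, A=7, T=5
So N_AT = 12 and N_GC = 9.
Tm = 2×12 + 4×9 = 60°C

60°C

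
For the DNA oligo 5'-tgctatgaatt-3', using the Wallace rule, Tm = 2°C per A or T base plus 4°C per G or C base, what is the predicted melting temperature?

28°C

Scanning the sequence gives G=2, A=3, C=1, T=5.
So N_AT = 8 and N_GC = 3.
Tm = 2(8) + 4(3) = 16 + 12 = 28°C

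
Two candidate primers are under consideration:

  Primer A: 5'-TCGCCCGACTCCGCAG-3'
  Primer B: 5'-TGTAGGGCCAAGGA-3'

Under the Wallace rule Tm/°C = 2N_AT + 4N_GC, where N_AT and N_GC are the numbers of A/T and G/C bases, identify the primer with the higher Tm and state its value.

Primer A, 56°C

Primer A: A+T=4, G+C=12 → Tm = 2(4)+4(12) = 56°C
Primer B: A+T=6, G+C=8 → Tm = 2(6)+4(8) = 44°C
56°C vs 44°C → primer A is higher.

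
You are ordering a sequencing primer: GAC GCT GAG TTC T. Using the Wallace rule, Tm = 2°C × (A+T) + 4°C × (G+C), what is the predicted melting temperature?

40°C

Base counts: G=4, T=4, C=3, A=2
So N_AT = 6 and N_GC = 7.
Tm = 2(6) + 4(7) = 12 + 28 = 40°C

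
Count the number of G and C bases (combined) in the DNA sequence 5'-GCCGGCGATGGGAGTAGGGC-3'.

Base counts: C=4, G=11, T=2, A=3
Total G or C: 11 + 4 = 15

15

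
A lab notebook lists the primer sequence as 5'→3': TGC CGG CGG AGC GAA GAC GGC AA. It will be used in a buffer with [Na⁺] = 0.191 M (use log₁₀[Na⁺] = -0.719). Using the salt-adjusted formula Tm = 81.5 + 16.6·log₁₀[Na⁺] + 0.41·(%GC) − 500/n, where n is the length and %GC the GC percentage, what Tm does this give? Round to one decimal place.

Length n = 23. Base counts: A=6, T=1, C=6, G=10
G+C = 16, so %GC = 16/23 × 100 = 69.565%
Salt term: 16.6 × (-0.719) = -11.935
GC term: 0.41 × 69.565 = 28.522; length term: −500/23 = −21.739
Tm = 81.5 + (-11.935) + 28.522 − 21.739 = 76.348 → 76.3°C

76.3°C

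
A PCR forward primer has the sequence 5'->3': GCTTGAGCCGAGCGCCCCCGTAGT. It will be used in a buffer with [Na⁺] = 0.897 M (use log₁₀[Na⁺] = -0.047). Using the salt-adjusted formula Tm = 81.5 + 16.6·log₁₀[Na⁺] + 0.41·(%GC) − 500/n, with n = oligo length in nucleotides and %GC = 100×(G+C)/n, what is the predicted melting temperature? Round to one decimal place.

Length n = 24. Scanning the sequence gives T=4, A=3, C=9, G=8.
G+C = 17, so %GC = 17/24 × 100 = 70.833%
Salt term: 16.6 × (-0.047) = -0.78
GC term: 0.41 × 70.833 = 29.042; length term: −500/24 = −20.833
Tm = 81.5 + (-0.78) + 29.042 − 20.833 = 88.929 → 88.9°C

88.9°C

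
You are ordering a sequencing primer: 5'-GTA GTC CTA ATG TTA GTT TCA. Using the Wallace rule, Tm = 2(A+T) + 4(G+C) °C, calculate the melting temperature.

G=4, C=3, T=9, A=5
So N_AT = 14 and N_GC = 7.
Tm = 2×14 + 4×7 = 56°C

56°C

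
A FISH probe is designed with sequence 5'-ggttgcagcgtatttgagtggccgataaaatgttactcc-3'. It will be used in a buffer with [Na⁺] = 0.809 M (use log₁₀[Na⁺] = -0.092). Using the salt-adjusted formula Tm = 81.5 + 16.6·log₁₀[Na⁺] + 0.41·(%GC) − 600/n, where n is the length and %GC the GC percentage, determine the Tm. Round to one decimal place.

83.5°C

Length n = 39. Base counts: G=11, C=7, A=9, T=12
G+C = 18, so %GC = 18/39 × 100 = 46.154%
Salt term: 16.6 × (-0.092) = -1.527
GC term: 0.41 × 46.154 = 18.923; length term: −600/39 = −15.385
Tm = 81.5 + (-1.527) + 18.923 − 15.385 = 83.511 → 83.5°C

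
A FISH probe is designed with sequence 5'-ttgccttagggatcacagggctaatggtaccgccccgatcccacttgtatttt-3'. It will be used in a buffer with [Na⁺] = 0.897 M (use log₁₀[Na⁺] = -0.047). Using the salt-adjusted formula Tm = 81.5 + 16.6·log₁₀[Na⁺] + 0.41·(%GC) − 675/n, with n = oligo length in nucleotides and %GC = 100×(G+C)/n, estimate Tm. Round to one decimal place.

88.9°C

Length n = 53. Scanning the sequence gives C=15, G=12, T=16, A=10.
G+C = 27, so %GC = 27/53 × 100 = 50.943%
Salt term: 16.6 × (-0.047) = -0.78
GC term: 0.41 × 50.943 = 20.887; length term: −675/53 = −12.736
Tm = 81.5 + (-0.78) + 20.887 − 12.736 = 88.871 → 88.9°C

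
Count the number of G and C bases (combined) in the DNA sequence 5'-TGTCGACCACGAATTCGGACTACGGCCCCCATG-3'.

Counting bases: G=8, C=12, T=6, A=7
G+C = 8 + 12 = 20

20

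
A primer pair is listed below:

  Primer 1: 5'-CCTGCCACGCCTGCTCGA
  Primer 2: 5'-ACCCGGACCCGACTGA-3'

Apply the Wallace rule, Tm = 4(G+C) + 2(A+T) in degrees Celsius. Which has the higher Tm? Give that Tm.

Primer 1, 62°C

Primer 1: A+T=5, G+C=13 → Tm = 2(5)+4(13) = 62°C
Primer 2: A+T=5, G+C=11 → Tm = 2(5)+4(11) = 54°C
62°C vs 54°C → primer 1 is higher.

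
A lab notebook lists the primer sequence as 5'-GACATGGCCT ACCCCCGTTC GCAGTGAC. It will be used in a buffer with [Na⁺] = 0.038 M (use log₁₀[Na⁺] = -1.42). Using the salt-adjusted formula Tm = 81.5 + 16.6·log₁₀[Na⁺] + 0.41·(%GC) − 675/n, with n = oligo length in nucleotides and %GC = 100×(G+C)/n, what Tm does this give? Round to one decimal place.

60.2°C

Length n = 28. Counting bases: A=5, C=11, G=7, T=5
G+C = 18, so %GC = 18/28 × 100 = 64.286%
Salt term: 16.6 × (-1.42) = -23.572
GC term: 0.41 × 64.286 = 26.357; length term: −675/28 = −24.107
Tm = 81.5 + (-23.572) + 26.357 − 24.107 = 60.178 → 60.2°C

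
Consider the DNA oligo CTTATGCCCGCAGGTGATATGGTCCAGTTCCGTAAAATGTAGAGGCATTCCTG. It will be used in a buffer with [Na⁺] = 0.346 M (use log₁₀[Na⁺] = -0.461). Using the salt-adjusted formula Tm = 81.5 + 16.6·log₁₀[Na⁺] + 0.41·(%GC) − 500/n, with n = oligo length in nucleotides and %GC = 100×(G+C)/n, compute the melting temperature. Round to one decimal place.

84.5°C

Length n = 53. Base counts: G=14, A=12, T=15, C=12
G+C = 26, so %GC = 26/53 × 100 = 49.057%
Salt term: 16.6 × (-0.461) = -7.653
GC term: 0.41 × 49.057 = 20.113; length term: −500/53 = −9.434
Tm = 81.5 + (-7.653) + 20.113 − 9.434 = 84.526 → 84.5°C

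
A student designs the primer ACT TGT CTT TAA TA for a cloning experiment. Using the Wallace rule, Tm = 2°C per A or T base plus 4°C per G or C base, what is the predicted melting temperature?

34°C

Counting bases: G=1, A=4, T=7, C=2
AT pairs contribute 11, GC pairs contribute 3.
Tm = 2(11) + 4(3) = 22 + 12 = 34°C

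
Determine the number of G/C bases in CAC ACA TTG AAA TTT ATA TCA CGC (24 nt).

8

Scanning the sequence gives G=2, A=9, T=7, C=6.
Total G or C: 2 + 6 = 8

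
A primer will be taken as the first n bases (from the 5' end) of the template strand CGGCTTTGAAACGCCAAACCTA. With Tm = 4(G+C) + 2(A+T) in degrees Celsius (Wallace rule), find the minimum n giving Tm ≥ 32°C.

n = 11

First 10 bases: CGGCTTTGAA → Tm = 30°C (< 32°C)
First 11 bases: CGGCTTTGAAA → Tm = 32°C (≥ 32°C)
Each additional base adds 2°C (A/T) or 4°C (G/C), so Tm is non-decreasing in n; n = 11 is the first length to reach 32°C.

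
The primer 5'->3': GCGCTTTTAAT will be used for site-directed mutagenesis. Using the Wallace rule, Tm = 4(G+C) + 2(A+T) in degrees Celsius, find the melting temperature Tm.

Base counts: A=2, T=5, C=2, G=2
So N_AT = 7 and N_GC = 4.
Tm = 4·4 + 2·7 = 16 + 14 = 30°C

30°C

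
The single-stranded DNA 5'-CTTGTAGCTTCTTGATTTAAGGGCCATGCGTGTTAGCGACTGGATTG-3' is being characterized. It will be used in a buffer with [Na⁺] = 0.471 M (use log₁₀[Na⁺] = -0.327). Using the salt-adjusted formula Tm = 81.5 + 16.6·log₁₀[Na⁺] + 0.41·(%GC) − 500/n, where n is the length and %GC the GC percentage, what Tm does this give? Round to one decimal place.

84.6°C

Length n = 47. Base counts: T=17, G=14, A=8, C=8
G+C = 22, so %GC = 22/47 × 100 = 46.809%
Salt term: 16.6 × (-0.327) = -5.428
GC term: 0.41 × 46.809 = 19.192; length term: −500/47 = −10.638
Tm = 81.5 + (-5.428) + 19.192 − 10.638 = 84.626 → 84.6°C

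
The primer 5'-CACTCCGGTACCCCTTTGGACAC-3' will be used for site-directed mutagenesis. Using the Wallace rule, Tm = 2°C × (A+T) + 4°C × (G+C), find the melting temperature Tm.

74°C

Scanning the sequence gives G=4, C=10, A=4, T=5.
A+T = 9, G+C = 14
Tm = 2×9 + 4×14 = 74°C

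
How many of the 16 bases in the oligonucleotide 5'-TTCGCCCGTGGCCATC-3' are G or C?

Base counts: G=4, T=4, C=7, A=1
Total G or C: 4 + 7 = 11

11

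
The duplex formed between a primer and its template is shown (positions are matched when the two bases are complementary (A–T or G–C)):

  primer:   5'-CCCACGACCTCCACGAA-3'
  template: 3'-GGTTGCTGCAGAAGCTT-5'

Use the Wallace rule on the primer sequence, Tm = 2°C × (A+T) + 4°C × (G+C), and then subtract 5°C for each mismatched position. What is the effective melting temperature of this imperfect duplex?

Primer base counts: A=5, T=1, G=2, C=9 → A+T=6, G+C=11
Perfect-match Tm = 2(6) + 4(11) = 12 + 44 = 56°C
Mismatches (positions where the bases are not complementary): 4 (at positions 3, 9, 12, 13)
Effective Tm = 56 − 4×5 = 56 − 20 = 36°C

36°C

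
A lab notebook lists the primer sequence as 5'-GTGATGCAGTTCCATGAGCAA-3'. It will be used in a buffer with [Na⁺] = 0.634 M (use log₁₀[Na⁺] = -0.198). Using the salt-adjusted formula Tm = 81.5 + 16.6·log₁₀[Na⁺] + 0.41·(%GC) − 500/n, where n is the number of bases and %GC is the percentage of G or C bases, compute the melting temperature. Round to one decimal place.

Length n = 21. Counting bases: T=5, C=4, A=6, G=6
G+C = 10, so %GC = 10/21 × 100 = 47.619%
Salt term: 16.6 × (-0.198) = -3.287
GC term: 0.41 × 47.619 = 19.524; length term: −500/21 = −23.81
Tm = 81.5 + (-3.287) + 19.524 − 23.81 = 73.927 → 73.9°C

73.9°C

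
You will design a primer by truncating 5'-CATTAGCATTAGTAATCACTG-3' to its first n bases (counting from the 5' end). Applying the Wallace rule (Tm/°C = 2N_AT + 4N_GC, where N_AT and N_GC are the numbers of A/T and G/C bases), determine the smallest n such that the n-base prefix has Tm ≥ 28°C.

First 10 bases: CATTAGCATT → Tm = 26°C (< 28°C)
First 11 bases: CATTAGCATTA → Tm = 28°C (≥ 28°C)
Each additional base adds 2°C (A/T) or 4°C (G/C), so Tm is non-decreasing in n; n = 11 is the first length to reach 28°C.

n = 11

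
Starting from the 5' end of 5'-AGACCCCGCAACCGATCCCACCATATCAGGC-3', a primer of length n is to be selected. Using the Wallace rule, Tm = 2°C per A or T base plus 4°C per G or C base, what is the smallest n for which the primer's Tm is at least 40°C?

n = 12

First 11 bases: AGACCCCGCAA → Tm = 36°C (< 40°C)
First 12 bases: AGACCCCGCAAC → Tm = 40°C (≥ 40°C)
Since every base adds ≥2°C, Tm only increases with n, so the threshold is first crossed at n = 12.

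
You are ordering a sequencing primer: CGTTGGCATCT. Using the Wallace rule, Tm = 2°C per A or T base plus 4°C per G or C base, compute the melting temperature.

Base counts: A=1, C=3, T=4, G=3
A+T = 5, G+C = 6
Tm = 2(5) + 4(6) = 10 + 24 = 34°C

34°C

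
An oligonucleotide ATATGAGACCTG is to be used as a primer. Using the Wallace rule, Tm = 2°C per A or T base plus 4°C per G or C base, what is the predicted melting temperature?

34°C

Scanning the sequence gives T=3, G=3, C=2, A=4.
So N_AT = 7 and N_GC = 5.
Tm = 2(7) + 4(5) = 14 + 20 = 34°C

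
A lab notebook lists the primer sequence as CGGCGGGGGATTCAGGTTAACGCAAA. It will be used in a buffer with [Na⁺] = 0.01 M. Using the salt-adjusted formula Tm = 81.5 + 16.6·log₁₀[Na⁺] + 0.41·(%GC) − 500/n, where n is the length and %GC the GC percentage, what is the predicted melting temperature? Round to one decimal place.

Length n = 26. Counting bases: A=7, C=5, T=4, G=10
G+C = 15, so %GC = 15/26 × 100 = 57.692%
Salt term: 16.6 × (-2) = -33.2
GC term: 0.41 × 57.692 = 23.654; length term: −500/26 = −19.231
Tm = 81.5 + (-33.2) + 23.654 − 19.231 = 52.723 → 52.7°C

52.7°C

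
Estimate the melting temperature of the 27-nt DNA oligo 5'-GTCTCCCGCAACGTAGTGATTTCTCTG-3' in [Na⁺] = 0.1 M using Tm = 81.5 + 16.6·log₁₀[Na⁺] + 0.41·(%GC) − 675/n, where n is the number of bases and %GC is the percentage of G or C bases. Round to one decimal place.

Length n = 27. Scanning the sequence gives A=4, G=6, C=8, T=9.
G+C = 14, so %GC = 14/27 × 100 = 51.852%
Salt term: 16.6 × (-1) = -16.6
GC term: 0.41 × 51.852 = 21.259; length term: −675/27 = −25
Tm = 81.5 + (-16.6) + 21.259 − 25 = 61.159 → 61.2°C

61.2°C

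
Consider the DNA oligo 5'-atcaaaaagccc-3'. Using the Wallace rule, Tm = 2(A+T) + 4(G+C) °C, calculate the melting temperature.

Counting bases: G=1, C=4, T=1, A=6
So N_AT = 7 and N_GC = 5.
Tm = 4·5 + 2·7 = 20 + 14 = 34°C

34°C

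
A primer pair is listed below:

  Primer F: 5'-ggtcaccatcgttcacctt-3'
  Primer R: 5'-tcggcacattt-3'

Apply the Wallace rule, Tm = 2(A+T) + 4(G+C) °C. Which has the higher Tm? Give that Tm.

Primer F: A+T=9, G+C=10 → Tm = 2(9)+4(10) = 58°C
Primer R: A+T=6, G+C=5 → Tm = 2(6)+4(5) = 32°C
58°C vs 32°C → primer F is higher.

Primer F, 58°C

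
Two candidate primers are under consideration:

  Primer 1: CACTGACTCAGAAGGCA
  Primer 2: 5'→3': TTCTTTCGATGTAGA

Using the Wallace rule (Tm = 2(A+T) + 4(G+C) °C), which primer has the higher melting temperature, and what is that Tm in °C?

Primer 1: A+T=8, G+C=9 → Tm = 2(8)+4(9) = 52°C
Primer 2: A+T=10, G+C=5 → Tm = 2(10)+4(5) = 40°C
52°C vs 40°C → primer 1 is higher.

Primer 1, 52°C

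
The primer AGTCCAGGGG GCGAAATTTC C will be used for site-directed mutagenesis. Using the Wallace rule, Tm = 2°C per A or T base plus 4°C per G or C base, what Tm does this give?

66°C

Counting bases: T=4, C=5, A=5, G=7
So N_AT = 9 and N_GC = 12.
Tm = 4·12 + 2·9 = 48 + 18 = 66°C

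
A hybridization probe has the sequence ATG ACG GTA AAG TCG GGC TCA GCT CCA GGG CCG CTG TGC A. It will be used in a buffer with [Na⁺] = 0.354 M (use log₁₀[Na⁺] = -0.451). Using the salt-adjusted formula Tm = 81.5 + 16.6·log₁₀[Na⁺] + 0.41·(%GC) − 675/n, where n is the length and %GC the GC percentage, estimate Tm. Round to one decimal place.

82.8°C

Length n = 40. A=8, T=7, C=11, G=14
G+C = 25, so %GC = 25/40 × 100 = 62.5%
Salt term: 16.6 × (-0.451) = -7.487
GC term: 0.41 × 62.5 = 25.625; length term: −675/40 = −16.875
Tm = 81.5 + (-7.487) + 25.625 − 16.875 = 82.763 → 82.8°C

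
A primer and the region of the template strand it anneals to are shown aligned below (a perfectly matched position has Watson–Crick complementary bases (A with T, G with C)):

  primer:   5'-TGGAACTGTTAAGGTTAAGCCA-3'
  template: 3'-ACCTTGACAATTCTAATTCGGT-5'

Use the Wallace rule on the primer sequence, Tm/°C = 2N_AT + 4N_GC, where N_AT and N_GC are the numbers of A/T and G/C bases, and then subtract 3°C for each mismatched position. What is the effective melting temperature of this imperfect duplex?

Primer base counts: A=7, T=6, G=6, C=3 → A+T=13, G+C=9
Perfect-match Tm = 2(13) + 4(9) = 26 + 36 = 62°C
Mismatches (positions where the bases are not complementary): 1 (at position 14)
Effective Tm = 62 − 1×3 = 62 − 3 = 59°C

59°C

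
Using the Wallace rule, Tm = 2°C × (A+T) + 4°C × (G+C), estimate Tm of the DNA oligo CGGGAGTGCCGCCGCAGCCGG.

78°C

A=2, C=8, T=1, G=10
So N_AT = 3 and N_GC = 18.
Tm = 2(3) + 4(18) = 6 + 72 = 78°C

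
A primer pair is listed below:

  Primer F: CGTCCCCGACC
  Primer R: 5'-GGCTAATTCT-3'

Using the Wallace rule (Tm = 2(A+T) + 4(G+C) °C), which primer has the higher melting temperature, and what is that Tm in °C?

Primer F, 40°C

Primer F: A+T=2, G+C=9 → Tm = 2(2)+4(9) = 40°C
Primer R: A+T=6, G+C=4 → Tm = 2(6)+4(4) = 28°C
40°C vs 28°C → primer F is higher.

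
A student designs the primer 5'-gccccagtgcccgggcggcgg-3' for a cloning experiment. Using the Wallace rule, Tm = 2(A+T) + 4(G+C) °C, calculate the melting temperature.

Counting bases: G=10, A=1, C=9, T=1
A+T = 2, G+C = 19
Tm = 2(2) + 4(19) = 4 + 76 = 80°C

80°C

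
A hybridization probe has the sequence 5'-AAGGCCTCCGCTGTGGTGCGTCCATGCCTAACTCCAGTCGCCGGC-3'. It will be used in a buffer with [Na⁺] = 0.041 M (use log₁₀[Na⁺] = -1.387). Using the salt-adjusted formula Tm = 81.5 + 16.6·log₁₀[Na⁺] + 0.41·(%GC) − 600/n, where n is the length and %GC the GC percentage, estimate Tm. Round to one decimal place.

Length n = 45. Scanning the sequence gives C=17, G=13, T=9, A=6.
G+C = 30, so %GC = 30/45 × 100 = 66.667%
Salt term: 16.6 × (-1.387) = -23.024
GC term: 0.41 × 66.667 = 27.333; length term: −600/45 = −13.333
Tm = 81.5 + (-23.024) + 27.333 − 13.333 = 72.476 → 72.5°C

72.5°C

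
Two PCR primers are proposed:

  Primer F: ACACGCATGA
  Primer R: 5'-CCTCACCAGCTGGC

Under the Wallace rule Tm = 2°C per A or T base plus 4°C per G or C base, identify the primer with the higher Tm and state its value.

Primer R, 48°C

Primer F: A+T=5, G+C=5 → Tm = 2(5)+4(5) = 30°C
Primer R: A+T=4, G+C=10 → Tm = 2(4)+4(10) = 48°C
30°C vs 48°C → primer R is higher.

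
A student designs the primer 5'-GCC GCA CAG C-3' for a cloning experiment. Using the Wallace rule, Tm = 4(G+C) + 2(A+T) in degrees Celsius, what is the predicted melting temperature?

Scanning the sequence gives A=2, G=3, T=0, C=5.
A+T = 2, G+C = 8
Tm = 2×2 + 4×8 = 36°C

36°C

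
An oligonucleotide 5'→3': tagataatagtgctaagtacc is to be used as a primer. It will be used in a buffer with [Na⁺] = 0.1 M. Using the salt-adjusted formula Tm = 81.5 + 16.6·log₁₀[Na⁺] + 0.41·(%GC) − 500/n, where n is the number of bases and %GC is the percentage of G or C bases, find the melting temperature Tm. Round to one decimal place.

Length n = 21. Base counts: C=3, A=8, T=6, G=4
G+C = 7, so %GC = 7/21 × 100 = 33.333%
Salt term: 16.6 × (-1) = -16.6
GC term: 0.41 × 33.333 = 13.667; length term: −500/21 = −23.81
Tm = 81.5 + (-16.6) + 13.667 − 23.81 = 54.757 → 54.8°C

54.8°C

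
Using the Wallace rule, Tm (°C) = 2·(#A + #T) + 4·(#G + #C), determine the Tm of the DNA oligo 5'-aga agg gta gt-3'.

32°C

Base counts: T=2, G=5, C=0, A=4
So N_AT = 6 and N_GC = 5.
Tm = 2(6) + 4(5) = 12 + 20 = 32°C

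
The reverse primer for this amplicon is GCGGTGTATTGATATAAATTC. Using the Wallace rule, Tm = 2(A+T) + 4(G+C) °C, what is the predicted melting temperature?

T=8, G=5, A=6, C=2
So N_AT = 14 and N_GC = 7.
Tm = 4·7 + 2·14 = 28 + 28 = 56°C

56°C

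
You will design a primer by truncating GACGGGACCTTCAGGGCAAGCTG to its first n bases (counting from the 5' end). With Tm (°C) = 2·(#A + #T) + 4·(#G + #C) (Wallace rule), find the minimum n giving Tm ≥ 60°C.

n = 18

First 17 bases: GACGGGACCTTCAGGGC → Tm = 58°C (< 60°C)
First 18 bases: GACGGGACCTTCAGGGCA → Tm = 60°C (≥ 60°C)
Since every base adds ≥2°C, Tm only increases with n, so the threshold is first crossed at n = 18.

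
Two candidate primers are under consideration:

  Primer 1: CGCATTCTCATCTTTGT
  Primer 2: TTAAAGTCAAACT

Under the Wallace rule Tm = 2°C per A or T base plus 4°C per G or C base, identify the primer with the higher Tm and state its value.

Primer 1, 48°C

Primer 1: A+T=10, G+C=7 → Tm = 2(10)+4(7) = 48°C
Primer 2: A+T=10, G+C=3 → Tm = 2(10)+4(3) = 32°C
48°C vs 32°C → primer 1 is higher.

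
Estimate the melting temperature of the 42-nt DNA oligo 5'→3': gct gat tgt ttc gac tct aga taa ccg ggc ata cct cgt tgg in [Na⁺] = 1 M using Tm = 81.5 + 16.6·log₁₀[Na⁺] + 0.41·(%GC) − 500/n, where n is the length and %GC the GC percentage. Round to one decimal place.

Length n = 42. G=11, C=10, A=8, T=13
G+C = 21, so %GC = 21/42 × 100 = 50%
Salt term: 16.6 × (0) = 0
GC term: 0.41 × 50 = 20.5; length term: −500/42 = −11.905
Tm = 81.5 + (0) + 20.5 − 11.905 = 90.095 → 90.1°C

90.1°C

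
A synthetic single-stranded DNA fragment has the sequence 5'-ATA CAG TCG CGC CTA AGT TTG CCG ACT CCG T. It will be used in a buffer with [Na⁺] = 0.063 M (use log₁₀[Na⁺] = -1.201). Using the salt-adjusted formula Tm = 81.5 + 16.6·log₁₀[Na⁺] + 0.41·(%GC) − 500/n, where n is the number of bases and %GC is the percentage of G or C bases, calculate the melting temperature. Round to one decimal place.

Length n = 31. C=10, A=6, T=8, G=7
G+C = 17, so %GC = 17/31 × 100 = 54.839%
Salt term: 16.6 × (-1.201) = -19.937
GC term: 0.41 × 54.839 = 22.484; length term: −500/31 = −16.129
Tm = 81.5 + (-19.937) + 22.484 − 16.129 = 67.918 → 67.9°C

67.9°C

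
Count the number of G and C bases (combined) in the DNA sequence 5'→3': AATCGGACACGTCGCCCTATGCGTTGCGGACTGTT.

Scanning the sequence gives G=10, T=9, C=10, A=6.
G+C = 10 + 10 = 20

20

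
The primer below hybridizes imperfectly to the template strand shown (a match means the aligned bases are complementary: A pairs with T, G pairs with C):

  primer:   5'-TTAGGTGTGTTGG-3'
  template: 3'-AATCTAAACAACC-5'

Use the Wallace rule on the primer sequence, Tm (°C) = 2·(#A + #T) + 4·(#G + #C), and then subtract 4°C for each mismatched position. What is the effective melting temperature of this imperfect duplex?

30°C

Primer base counts: A=1, T=6, G=6, C=0 → A+T=7, G+C=6
Perfect-match Tm = 2(7) + 4(6) = 14 + 24 = 38°C
Mismatches (positions where the bases are not complementary): 2 (at positions 5, 7)
Effective Tm = 38 − 2×4 = 38 − 8 = 30°C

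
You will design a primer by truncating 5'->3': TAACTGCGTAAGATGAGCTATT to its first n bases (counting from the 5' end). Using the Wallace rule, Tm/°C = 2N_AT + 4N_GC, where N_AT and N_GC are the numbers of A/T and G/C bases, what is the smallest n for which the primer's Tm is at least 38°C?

First 13 bases: TAACTGCGTAAGA → Tm = 36°C (< 38°C)
First 14 bases: TAACTGCGTAAGAT → Tm = 38°C (≥ 38°C)
Since every base adds ≥2°C, Tm only increases with n, so the threshold is first crossed at n = 14.

n = 14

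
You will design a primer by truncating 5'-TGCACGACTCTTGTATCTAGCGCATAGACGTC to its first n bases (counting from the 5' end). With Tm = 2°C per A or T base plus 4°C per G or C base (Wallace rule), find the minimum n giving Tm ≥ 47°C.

n = 17

First 16 bases: TGCACGACTCTTGTAT → Tm = 46°C (< 47°C)
First 17 bases: TGCACGACTCTTGTATC → Tm = 50°C (≥ 47°C)
Since every base adds ≥2°C, Tm only increases with n, so the threshold is first crossed at n = 17.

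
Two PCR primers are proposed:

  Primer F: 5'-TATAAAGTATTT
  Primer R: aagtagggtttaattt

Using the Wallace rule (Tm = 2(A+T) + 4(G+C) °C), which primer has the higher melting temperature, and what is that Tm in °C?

Primer R, 40°C

Primer F: A+T=11, G+C=1 → Tm = 2(11)+4(1) = 26°C
Primer R: A+T=12, G+C=4 → Tm = 2(12)+4(4) = 40°C
26°C vs 40°C → primer R is higher.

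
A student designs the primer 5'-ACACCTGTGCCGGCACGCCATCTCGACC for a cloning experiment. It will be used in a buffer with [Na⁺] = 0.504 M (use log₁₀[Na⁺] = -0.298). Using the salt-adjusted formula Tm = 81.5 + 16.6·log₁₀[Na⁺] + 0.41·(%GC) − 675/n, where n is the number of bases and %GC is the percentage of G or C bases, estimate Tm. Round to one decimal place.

80.3°C

Length n = 28. Base counts: G=6, A=5, C=13, T=4
G+C = 19, so %GC = 19/28 × 100 = 67.857%
Salt term: 16.6 × (-0.298) = -4.947
GC term: 0.41 × 67.857 = 27.821; length term: −675/28 = −24.107
Tm = 81.5 + (-4.947) + 27.821 − 24.107 = 80.267 → 80.3°C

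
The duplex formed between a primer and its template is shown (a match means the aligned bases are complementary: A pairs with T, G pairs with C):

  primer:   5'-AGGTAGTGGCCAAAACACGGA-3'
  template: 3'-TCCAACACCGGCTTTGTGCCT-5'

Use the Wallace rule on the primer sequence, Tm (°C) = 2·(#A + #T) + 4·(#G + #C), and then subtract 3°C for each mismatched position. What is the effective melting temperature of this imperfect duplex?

58°C

Primer base counts: A=8, T=2, G=7, C=4 → A+T=10, G+C=11
Perfect-match Tm = 2(10) + 4(11) = 20 + 44 = 64°C
Mismatches (positions where the bases are not complementary): 2 (at positions 5, 12)
Effective Tm = 64 − 2×3 = 64 − 6 = 58°C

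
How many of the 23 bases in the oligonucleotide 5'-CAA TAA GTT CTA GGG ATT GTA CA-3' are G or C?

8

C=3, G=5, T=7, A=8
Total G or C: 5 + 3 = 8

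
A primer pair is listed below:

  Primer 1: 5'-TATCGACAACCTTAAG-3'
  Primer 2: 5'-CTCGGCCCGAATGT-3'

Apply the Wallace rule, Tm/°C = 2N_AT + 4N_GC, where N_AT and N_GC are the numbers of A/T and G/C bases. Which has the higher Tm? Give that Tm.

Primer 2, 46°C

Primer 1: A+T=10, G+C=6 → Tm = 2(10)+4(6) = 44°C
Primer 2: A+T=5, G+C=9 → Tm = 2(5)+4(9) = 46°C
44°C vs 46°C → primer 2 is higher.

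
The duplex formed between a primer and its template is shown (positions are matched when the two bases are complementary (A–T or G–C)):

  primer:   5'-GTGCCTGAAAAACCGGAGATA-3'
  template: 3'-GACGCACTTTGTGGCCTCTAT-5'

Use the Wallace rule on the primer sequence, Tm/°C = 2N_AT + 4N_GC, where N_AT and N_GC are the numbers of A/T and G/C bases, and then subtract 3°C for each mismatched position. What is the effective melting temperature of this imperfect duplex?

Primer base counts: A=8, T=3, G=6, C=4 → A+T=11, G+C=10
Perfect-match Tm = 2(11) + 4(10) = 22 + 40 = 62°C
Mismatches (positions where the bases are not complementary): 3 (at positions 1, 5, 11)
Effective Tm = 62 − 3×3 = 62 − 9 = 53°C

53°C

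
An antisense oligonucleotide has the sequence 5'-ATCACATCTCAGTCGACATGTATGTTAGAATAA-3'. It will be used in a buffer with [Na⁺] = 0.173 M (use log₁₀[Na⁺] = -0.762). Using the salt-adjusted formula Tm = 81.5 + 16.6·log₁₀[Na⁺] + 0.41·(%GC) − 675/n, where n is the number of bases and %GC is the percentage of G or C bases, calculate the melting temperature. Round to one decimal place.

62.1°C

Length n = 33. Counting bases: G=5, T=10, A=12, C=6
G+C = 11, so %GC = 11/33 × 100 = 33.333%
Salt term: 16.6 × (-0.762) = -12.649
GC term: 0.41 × 33.333 = 13.667; length term: −675/33 = −20.455
Tm = 81.5 + (-12.649) + 13.667 − 20.455 = 62.063 → 62.1°C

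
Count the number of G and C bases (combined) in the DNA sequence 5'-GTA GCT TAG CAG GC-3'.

8

Counting bases: A=3, G=5, C=3, T=3
Total G or C: 5 + 3 = 8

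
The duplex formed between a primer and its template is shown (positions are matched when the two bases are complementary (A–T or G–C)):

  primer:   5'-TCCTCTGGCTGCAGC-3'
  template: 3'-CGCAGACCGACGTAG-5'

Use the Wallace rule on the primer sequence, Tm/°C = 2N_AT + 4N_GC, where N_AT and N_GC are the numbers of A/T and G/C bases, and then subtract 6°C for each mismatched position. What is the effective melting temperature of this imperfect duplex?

32°C

Primer base counts: A=1, T=4, G=4, C=6 → A+T=5, G+C=10
Perfect-match Tm = 2(5) + 4(10) = 10 + 40 = 50°C
Mismatches (positions where the bases are not complementary): 3 (at positions 1, 3, 14)
Effective Tm = 50 − 3×6 = 50 − 18 = 32°C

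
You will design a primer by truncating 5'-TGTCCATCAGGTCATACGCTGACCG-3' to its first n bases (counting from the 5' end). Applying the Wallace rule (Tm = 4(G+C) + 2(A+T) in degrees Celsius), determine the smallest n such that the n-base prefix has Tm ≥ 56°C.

n = 19

First 18 bases: TGTCCATCAGGTCATACG → Tm = 54°C (< 56°C)
First 19 bases: TGTCCATCAGGTCATACGC → Tm = 58°C (≥ 56°C)
Since every base adds ≥2°C, Tm only increases with n, so the threshold is first crossed at n = 19.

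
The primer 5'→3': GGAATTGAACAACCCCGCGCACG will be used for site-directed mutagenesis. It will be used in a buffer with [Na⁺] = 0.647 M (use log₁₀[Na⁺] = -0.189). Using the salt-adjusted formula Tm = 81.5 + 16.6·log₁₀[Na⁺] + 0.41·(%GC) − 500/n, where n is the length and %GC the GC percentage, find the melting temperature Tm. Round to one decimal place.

81.6°C

Length n = 23. A=7, G=6, T=2, C=8
G+C = 14, so %GC = 14/23 × 100 = 60.87%
Salt term: 16.6 × (-0.189) = -3.137
GC term: 0.41 × 60.87 = 24.957; length term: −500/23 = −21.739
Tm = 81.5 + (-3.137) + 24.957 − 21.739 = 81.581 → 81.6°C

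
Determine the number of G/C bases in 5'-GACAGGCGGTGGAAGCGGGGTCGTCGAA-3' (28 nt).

19

C=5, T=3, A=6, G=14
Total G or C: 14 + 5 = 19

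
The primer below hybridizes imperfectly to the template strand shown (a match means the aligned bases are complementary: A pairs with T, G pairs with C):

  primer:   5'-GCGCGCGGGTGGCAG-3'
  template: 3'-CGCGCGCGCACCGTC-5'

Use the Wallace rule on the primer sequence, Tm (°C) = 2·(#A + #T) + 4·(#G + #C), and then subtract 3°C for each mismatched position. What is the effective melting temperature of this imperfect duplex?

53°C

Primer base counts: A=1, T=1, G=9, C=4 → A+T=2, G+C=13
Perfect-match Tm = 2(2) + 4(13) = 4 + 52 = 56°C
Mismatches (positions where the bases are not complementary): 1 (at position 8)
Effective Tm = 56 − 1×3 = 56 − 3 = 53°C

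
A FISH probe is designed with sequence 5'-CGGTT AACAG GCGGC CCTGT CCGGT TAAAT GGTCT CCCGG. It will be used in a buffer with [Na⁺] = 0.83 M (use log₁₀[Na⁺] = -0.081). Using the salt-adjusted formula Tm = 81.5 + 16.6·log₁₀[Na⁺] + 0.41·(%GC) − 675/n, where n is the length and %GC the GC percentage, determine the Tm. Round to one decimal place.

Length n = 40. Base counts: T=9, G=13, A=6, C=12
G+C = 25, so %GC = 25/40 × 100 = 62.5%
Salt term: 16.6 × (-0.081) = -1.345
GC term: 0.41 × 62.5 = 25.625; length term: −675/40 = −16.875
Tm = 81.5 + (-1.345) + 25.625 − 16.875 = 88.905 → 88.9°C

88.9°C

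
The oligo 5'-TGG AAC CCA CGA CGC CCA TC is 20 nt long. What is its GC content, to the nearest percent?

Scanning the sequence gives A=5, T=2, G=4, C=9.
G+C = 4 + 9 = 13 out of 20 bases
%GC = 13/20 × 100 = 65% ≈ 65%

65%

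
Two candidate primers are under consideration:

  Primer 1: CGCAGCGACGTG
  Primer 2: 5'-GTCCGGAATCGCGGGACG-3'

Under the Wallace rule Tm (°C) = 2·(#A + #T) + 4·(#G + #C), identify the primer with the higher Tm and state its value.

Primer 2, 62°C

Primer 1: A+T=3, G+C=9 → Tm = 2(3)+4(9) = 42°C
Primer 2: A+T=5, G+C=13 → Tm = 2(5)+4(13) = 62°C
42°C vs 62°C → primer 2 is higher.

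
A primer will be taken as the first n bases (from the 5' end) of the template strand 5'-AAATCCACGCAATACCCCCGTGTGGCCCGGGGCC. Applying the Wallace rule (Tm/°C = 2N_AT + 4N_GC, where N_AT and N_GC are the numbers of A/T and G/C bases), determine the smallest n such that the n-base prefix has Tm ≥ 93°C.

First 28 bases: AAATCCACGCAATACCCCCGTGTGGCCC → Tm = 90°C (< 93°C)
First 29 bases: AAATCCACGCAATACCCCCGTGTGGCCCG → Tm = 94°C (≥ 93°C)
Each additional base adds 2°C (A/T) or 4°C (G/C), so Tm is non-decreasing in n; n = 29 is the first length to reach 93°C.

n = 29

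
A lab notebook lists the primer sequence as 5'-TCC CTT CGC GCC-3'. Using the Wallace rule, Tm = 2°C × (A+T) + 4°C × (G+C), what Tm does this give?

Base counts: G=2, A=0, C=7, T=3
A+T = 3, G+C = 9
Tm = 2×3 + 4×9 = 42°C

42°C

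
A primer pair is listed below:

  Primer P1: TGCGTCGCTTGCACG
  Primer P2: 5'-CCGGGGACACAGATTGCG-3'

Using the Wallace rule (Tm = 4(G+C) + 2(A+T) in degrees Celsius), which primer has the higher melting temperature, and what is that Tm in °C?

Primer P2, 60°C

Primer P1: A+T=5, G+C=10 → Tm = 2(5)+4(10) = 50°C
Primer P2: A+T=6, G+C=12 → Tm = 2(6)+4(12) = 60°C
50°C vs 60°C → primer P2 is higher.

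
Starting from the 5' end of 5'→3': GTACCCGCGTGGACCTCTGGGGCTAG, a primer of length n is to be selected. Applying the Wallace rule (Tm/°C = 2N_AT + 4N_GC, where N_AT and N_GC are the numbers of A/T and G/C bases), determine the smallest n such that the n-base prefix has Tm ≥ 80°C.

n = 23

First 22 bases: GTACCCGCGTGGACCTCTGGGG → Tm = 76°C (< 80°C)
First 23 bases: GTACCCGCGTGGACCTCTGGGGC → Tm = 80°C (≥ 80°C)
Each additional base adds 2°C (A/T) or 4°C (G/C), so Tm is non-decreasing in n; n = 23 is the first length to reach 80°C.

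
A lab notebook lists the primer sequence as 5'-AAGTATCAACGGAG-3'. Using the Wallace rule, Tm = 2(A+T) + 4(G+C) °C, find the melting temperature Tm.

Scanning the sequence gives G=4, A=6, T=2, C=2.
A+T = 8, G+C = 6
Tm = 2(8) + 4(6) = 16 + 24 = 40°C

40°C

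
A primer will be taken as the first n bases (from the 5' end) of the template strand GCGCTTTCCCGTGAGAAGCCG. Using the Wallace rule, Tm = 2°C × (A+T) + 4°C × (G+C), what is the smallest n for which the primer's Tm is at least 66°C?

n = 20

First 19 bases: GCGCTTTCCCGTGAGAAGC → Tm = 62°C (< 66°C)
First 20 bases: GCGCTTTCCCGTGAGAAGCC → Tm = 66°C (≥ 66°C)
Each additional base adds 2°C (A/T) or 4°C (G/C), so Tm is non-decreasing in n; n = 20 is the first length to reach 66°C.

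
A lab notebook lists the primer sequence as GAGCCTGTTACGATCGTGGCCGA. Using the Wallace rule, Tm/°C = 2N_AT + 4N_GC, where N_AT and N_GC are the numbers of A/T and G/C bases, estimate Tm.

Base counts: G=8, C=6, A=4, T=5
A+T = 9, G+C = 14
Tm = 2(9) + 4(14) = 18 + 56 = 74°C

74°C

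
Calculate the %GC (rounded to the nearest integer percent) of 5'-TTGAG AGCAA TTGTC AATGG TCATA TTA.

32%

Counting bases: C=3, G=6, A=9, T=10
G+C = 6 + 3 = 9 out of 28 bases
%GC = 9/28 × 100 = 32.14% ≈ 32%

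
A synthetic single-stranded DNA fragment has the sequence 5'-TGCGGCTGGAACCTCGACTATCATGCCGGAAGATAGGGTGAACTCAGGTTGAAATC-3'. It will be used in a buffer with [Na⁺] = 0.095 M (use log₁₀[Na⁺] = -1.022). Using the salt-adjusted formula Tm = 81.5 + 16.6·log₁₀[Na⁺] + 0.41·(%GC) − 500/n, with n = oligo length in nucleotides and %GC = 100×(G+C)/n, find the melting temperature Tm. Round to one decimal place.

76.8°C

Length n = 56. Counting bases: A=15, T=12, G=17, C=12
G+C = 29, so %GC = 29/56 × 100 = 51.786%
Salt term: 16.6 × (-1.022) = -16.965
GC term: 0.41 × 51.786 = 21.232; length term: −500/56 = −8.929
Tm = 81.5 + (-16.965) + 21.232 − 8.929 = 76.838 → 76.8°C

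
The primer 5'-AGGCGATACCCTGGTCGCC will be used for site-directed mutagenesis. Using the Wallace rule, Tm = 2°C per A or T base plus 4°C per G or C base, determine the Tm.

64°C

Counting bases: A=3, T=3, G=6, C=7
So N_AT = 6 and N_GC = 13.
Tm = 2(6) + 4(13) = 12 + 52 = 64°C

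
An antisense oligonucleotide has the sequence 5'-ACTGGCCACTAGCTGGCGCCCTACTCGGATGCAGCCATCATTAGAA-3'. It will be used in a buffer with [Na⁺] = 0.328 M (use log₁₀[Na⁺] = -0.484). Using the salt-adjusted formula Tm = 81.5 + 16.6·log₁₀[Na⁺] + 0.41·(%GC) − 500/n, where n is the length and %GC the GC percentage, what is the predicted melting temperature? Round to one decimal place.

Length n = 46. Counting bases: T=9, G=11, C=15, A=11
G+C = 26, so %GC = 26/46 × 100 = 56.522%
Salt term: 16.6 × (-0.484) = -8.034
GC term: 0.41 × 56.522 = 23.174; length term: −500/46 = −10.87
Tm = 81.5 + (-8.034) + 23.174 − 10.87 = 85.77 → 85.8°C

85.8°C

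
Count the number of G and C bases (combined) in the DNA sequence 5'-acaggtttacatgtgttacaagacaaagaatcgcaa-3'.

T=8, A=15, G=7, C=6
Total G or C: 7 + 6 = 13

13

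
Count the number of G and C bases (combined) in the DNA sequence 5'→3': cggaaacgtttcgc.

Counting bases: G=4, C=4, A=3, T=3
Total G or C: 4 + 4 = 8

8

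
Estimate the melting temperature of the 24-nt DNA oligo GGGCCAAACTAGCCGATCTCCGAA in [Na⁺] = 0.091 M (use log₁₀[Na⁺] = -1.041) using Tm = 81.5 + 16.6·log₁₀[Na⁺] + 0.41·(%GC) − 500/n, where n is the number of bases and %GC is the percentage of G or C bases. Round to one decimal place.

Length n = 24. Counting bases: A=7, T=3, G=6, C=8
G+C = 14, so %GC = 14/24 × 100 = 58.333%
Salt term: 16.6 × (-1.041) = -17.281
GC term: 0.41 × 58.333 = 23.917; length term: −500/24 = −20.833
Tm = 81.5 + (-17.281) + 23.917 − 20.833 = 67.303 → 67.3°C

67.3°C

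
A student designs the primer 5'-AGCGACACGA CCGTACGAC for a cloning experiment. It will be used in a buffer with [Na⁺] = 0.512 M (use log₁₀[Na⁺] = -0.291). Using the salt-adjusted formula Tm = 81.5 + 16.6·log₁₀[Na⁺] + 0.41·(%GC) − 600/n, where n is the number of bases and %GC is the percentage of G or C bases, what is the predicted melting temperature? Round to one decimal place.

Length n = 19. Base counts: A=6, T=1, C=7, G=5
G+C = 12, so %GC = 12/19 × 100 = 63.158%
Salt term: 16.6 × (-0.291) = -4.831
GC term: 0.41 × 63.158 = 25.895; length term: −600/19 = −31.579
Tm = 81.5 + (-4.831) + 25.895 − 31.579 = 70.985 → 71.0°C

71.0°C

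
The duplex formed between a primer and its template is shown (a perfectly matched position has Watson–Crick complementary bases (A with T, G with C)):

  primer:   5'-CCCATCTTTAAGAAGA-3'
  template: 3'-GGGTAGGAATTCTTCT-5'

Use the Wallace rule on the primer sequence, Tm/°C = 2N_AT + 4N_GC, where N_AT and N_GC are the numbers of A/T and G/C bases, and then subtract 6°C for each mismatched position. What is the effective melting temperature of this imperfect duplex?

Primer base counts: A=6, T=4, G=2, C=4 → A+T=10, G+C=6
Perfect-match Tm = 2(10) + 4(6) = 20 + 24 = 44°C
Mismatches (positions where the bases are not complementary): 1 (at position 7)
Effective Tm = 44 − 1×6 = 44 − 6 = 38°C

38°C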